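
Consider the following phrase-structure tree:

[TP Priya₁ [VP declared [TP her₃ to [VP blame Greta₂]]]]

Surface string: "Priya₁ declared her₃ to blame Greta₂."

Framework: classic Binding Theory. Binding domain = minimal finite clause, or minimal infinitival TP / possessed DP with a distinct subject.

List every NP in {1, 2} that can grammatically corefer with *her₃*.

none

*her* is a pronoun, so Principle B applies: it must be free in its binding domain.
Binding domain of *her₃*: the matrix TP, whose subject is Priya₁.
*Priya₁* c-commands the pronoun within its binding domain → coindexation would violate Principle B.
*Greta₂*: the pronoun c-commands this R-expression → coindexation would violate Principle C on *Greta₂*.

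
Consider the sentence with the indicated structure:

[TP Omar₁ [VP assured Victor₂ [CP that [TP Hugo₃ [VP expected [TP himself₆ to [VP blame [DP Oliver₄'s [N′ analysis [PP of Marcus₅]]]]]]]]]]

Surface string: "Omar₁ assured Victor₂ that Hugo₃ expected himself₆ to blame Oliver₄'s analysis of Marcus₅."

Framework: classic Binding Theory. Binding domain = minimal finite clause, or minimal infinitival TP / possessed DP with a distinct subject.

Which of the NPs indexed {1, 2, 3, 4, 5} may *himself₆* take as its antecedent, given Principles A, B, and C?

{3}

*himself* is an anaphor, so Principle A applies: it must be bound in its binding domain.
Binding domain of *himself₆*: the embedded TP, whose subject is Hugo₃.
*Omar₁* c-commands the anaphor but is outside its binding domain → cannot satisfy Principle A.
*Victor₂* c-commands the anaphor but is outside its binding domain → cannot satisfy Principle A.
*Hugo₃* c-commands the anaphor within its binding domain → licit binder.
*Oliver₄* does not c-command the anaphor → cannot bind it.
*Marcus₅* does not c-command the anaphor → cannot bind it.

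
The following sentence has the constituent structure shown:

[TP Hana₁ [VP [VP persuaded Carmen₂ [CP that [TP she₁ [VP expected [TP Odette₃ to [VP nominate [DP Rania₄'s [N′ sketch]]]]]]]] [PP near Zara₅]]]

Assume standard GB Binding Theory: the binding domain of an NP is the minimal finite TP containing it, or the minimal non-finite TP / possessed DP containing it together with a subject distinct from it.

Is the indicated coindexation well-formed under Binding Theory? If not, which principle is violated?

grammatical

The two coindexed NPs are *Hana₁* and *she₁*.
*she₁* is a pronoun; nothing c-commands it within its binding domain (the embedded TP.), so Principle B holds trivially.
*Hana₁* is an R-expression; *she₁* does not c-command it, and no other NP shares its index, so Principle C is satisfied.
All principles are respected.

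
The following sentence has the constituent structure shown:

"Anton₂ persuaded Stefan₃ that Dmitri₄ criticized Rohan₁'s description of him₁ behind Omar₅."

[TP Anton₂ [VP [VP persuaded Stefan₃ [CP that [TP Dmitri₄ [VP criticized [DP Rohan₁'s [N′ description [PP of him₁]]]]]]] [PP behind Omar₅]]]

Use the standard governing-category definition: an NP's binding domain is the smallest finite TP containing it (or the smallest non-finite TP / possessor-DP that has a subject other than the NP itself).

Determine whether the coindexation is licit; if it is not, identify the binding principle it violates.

The two coindexed NPs are *Rohan₁* and *him₁*.
*him₁* is a pronoun. Its binding domain is the possessed DP, whose subject is Rohan₁.
*Rohan₁* c-commands it within that domain and carries the same index.
The pronoun is locally bound → Principle B violation.

Principle B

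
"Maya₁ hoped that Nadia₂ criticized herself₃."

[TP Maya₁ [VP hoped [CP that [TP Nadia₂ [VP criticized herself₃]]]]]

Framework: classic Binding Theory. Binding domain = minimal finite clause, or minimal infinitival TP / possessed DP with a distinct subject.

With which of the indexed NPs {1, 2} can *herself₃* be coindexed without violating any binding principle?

{2}

*herself* is an anaphor, so Principle A applies: it must be bound in its binding domain.
Binding domain of *herself₃*: the embedded TP, whose subject is Nadia₂.
*Maya₁* c-commands the anaphor but is outside its binding domain → cannot satisfy Principle A.
*Nadia₂* c-commands the anaphor within its binding domain → licit binder.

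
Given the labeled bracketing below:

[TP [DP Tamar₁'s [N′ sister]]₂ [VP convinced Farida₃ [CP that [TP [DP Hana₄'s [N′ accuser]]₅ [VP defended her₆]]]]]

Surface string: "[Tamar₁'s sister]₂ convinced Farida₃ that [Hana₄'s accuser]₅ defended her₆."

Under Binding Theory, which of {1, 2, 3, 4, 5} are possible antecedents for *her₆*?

*her* is a pronoun, so Principle B applies: it must be free in its binding domain.
Binding domain of *her₆*: the embedded TP, whose subject is [Hana₄'s accuser]₅.
*Tamar₁* and the pronoun do not c-command one another → neither Principle B nor Principle C is at stake; coindexation permitted.
*[Tamar₁'s sister]₂* c-commands the pronoun but from outside its binding domain, and is not c-commanded by it → coindexation permitted.
*Farida₃* c-commands the pronoun but from outside its binding domain, and is not c-commanded by it → coindexation permitted.
*Hana₄* and the pronoun do not c-command one another → neither Principle B nor Principle C is at stake; coindexation permitted.
*[Hana₄'s accuser]₅* c-commands the pronoun within its binding domain → coindexation would violate Principle B.

{1, 2, 3, 4}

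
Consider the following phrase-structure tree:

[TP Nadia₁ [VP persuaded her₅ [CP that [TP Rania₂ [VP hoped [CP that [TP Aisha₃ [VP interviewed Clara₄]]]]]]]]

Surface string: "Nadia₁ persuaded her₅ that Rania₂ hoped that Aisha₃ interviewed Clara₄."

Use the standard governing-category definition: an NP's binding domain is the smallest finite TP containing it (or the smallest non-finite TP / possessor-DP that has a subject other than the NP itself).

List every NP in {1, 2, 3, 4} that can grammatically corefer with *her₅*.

*her* is a pronoun, so Principle B applies: it must be free in its binding domain.
Binding domain of *her₅*: the matrix TP, whose subject is Nadia₁.
*Nadia₁* c-commands the pronoun within its binding domain → coindexation would violate Principle B.
*Rania₂*: the pronoun c-commands this R-expression → coindexation would violate Principle C on *Rania₂*.
*Aisha₃*: the pronoun c-commands this R-expression → coindexation would violate Principle C on *Aisha₃*.
*Clara₄*: the pronoun c-commands this R-expression → coindexation would violate Principle C on *Clara₄*.

none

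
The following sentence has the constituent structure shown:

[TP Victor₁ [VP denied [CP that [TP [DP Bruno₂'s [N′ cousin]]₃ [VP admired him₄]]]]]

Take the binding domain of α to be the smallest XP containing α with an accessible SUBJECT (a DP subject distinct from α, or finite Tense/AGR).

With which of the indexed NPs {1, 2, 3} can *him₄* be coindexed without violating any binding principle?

*him* is a pronoun, so Principle B applies: it must be free in its binding domain.
Binding domain of *him₄*: the embedded TP, whose subject is [Bruno₂'s cousin]₃.
*Victor₁* c-commands the pronoun but from outside its binding domain, and is not c-commanded by it → coindexation permitted.
*Bruno₂* and the pronoun do not c-command one another → neither Principle B nor Principle C is at stake; coindexation permitted.
*[Bruno₂'s cousin]₃* c-commands the pronoun within its binding domain → coindexation would violate Principle B.

{1, 2}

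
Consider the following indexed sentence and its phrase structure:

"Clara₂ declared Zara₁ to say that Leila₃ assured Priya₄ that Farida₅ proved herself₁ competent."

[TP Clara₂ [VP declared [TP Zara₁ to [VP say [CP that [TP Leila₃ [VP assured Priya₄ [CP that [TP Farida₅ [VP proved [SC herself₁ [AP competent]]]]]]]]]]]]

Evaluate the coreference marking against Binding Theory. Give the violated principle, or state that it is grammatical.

Principle A

The two coindexed NPs are *Zara₁* and *herself₁*.
*herself₁* is an anaphor. Principle A requires it to be bound within its binding domain — the embedded TP, whose subject is Farida₅.
Within that domain it is c-commanded by *Farida₅*, which does not share its index.
*Zara₁* does c-command the anaphor, but from outside its binding domain.
The anaphor is unbound in its domain → Principle A violation.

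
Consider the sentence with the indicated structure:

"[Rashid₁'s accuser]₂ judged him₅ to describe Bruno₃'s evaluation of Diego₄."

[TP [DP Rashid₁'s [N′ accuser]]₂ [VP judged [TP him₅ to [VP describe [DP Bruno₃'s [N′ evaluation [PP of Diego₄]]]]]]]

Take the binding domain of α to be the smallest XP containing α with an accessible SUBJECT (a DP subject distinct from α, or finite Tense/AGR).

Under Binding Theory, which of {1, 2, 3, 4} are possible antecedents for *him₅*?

{1}

*him* is a pronoun, so Principle B applies: it must be free in its binding domain.
Binding domain of *him₅*: the matrix TP, whose subject is [Rashid₁'s accuser]₂.
*Rashid₁* and the pronoun do not c-command one another → neither Principle B nor Principle C is at stake; coindexation permitted.
*[Rashid₁'s accuser]₂* c-commands the pronoun within its binding domain → coindexation would violate Principle B.
*Bruno₃*: the pronoun c-commands this R-expression → coindexation would violate Principle C on *Bruno₃*.
*Diego₄*: the pronoun c-commands this R-expression → coindexation would violate Principle C on *Diego₄*.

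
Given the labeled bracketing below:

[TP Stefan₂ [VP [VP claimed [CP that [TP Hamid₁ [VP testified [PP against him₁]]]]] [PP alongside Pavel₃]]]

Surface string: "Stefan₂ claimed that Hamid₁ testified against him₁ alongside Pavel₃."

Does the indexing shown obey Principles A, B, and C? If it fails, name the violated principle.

The two coindexed NPs are *Hamid₁* and *him₁*.
*him₁* is a pronoun. Its binding domain is the embedded TP, whose subject is Hamid₁.
*Hamid₁* c-commands it within that domain and carries the same index.
The pronoun is locally bound → Principle B violation.

Principle B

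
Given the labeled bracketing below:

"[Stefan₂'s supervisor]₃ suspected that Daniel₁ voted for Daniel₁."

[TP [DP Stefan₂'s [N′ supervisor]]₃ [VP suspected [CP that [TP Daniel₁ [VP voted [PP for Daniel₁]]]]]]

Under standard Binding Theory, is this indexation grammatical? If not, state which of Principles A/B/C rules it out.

The two coindexed NPs are *Daniel₁* (the lower occurrence) and *Daniel₁* (the higher occurrence).
*Daniel₁* (the lower occurrence) is an R-expression. Principle C requires it to be free everywhere.
*Daniel₁* (the higher occurrence) c-commands it and carries the same index.
The R-expression is bound → Principle C violation.

Principle C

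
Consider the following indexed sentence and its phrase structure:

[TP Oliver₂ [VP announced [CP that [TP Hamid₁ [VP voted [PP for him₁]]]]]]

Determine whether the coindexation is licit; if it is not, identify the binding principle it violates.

Principle B

The two coindexed NPs are *Hamid₁* and *him₁*.
*him₁* is a pronoun. Its binding domain is the embedded TP, whose subject is Hamid₁.
*Hamid₁* c-commands it within that domain and carries the same index.
The pronoun is locally bound → Principle B violation.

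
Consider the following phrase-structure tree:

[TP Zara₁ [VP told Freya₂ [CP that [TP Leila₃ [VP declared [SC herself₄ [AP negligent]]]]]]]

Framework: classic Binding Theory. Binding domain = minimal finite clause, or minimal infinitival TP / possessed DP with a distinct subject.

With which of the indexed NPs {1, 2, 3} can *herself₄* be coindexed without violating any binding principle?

*herself* is an anaphor, so Principle A applies: it must be bound in its binding domain.
Binding domain of *herself₄*: the embedded TP, whose subject is Leila₃.
*Zara₁* c-commands the anaphor but is outside its binding domain → cannot satisfy Principle A.
*Freya₂* c-commands the anaphor but is outside its binding domain → cannot satisfy Principle A.
*Leila₃* c-commands the anaphor within its binding domain → licit binder.

{3}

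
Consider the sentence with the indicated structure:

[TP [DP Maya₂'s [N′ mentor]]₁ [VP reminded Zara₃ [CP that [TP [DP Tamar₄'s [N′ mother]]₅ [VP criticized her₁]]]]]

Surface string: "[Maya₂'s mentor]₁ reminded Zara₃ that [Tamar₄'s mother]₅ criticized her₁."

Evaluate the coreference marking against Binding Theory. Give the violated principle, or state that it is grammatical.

grammatical

The two coindexed NPs are *[Maya₂'s mentor]₁* and *her₁*.
*her₁* is a pronoun; its binding domain is the embedded TP, whose subject is [Tamar₄'s mother]₅. Within that domain it is c-commanded only by *[Tamar₄'s mother]₅*, which carries a different index — the pronoun is free locally, so Principle B holds.
*[Maya₂'s mentor]₁* is an R-expression; *her₁* does not c-command it, and no other NP shares its index, so Principle C is satisfied.
All principles are respected.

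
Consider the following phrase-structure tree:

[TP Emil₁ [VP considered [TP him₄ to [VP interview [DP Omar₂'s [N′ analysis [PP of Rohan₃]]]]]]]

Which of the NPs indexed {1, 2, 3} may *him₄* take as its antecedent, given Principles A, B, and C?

none

*him* is a pronoun, so Principle B applies: it must be free in its binding domain.
Binding domain of *him₄*: the matrix TP, whose subject is Emil₁.
*Emil₁* c-commands the pronoun within its binding domain → coindexation would violate Principle B.
*Omar₂*: the pronoun c-commands this R-expression → coindexation would violate Principle C on *Omar₂*.
*Rohan₃*: the pronoun c-commands this R-expression → coindexation would violate Principle C on *Rohan₃*.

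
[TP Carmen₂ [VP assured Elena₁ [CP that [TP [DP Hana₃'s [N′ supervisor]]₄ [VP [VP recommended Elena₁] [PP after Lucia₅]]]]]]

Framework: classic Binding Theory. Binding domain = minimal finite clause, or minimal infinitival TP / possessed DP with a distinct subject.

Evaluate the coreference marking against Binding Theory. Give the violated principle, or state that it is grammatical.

The two coindexed NPs are *Elena₁* (the higher occurrence) and *Elena₁* (the lower occurrence).
*Elena₁* (the lower occurrence) is an R-expression. Principle C requires it to be free everywhere.
*Elena₁* (the higher occurrence) c-commands it and carries the same index.
The R-expression is bound → Principle C violation.

Principle C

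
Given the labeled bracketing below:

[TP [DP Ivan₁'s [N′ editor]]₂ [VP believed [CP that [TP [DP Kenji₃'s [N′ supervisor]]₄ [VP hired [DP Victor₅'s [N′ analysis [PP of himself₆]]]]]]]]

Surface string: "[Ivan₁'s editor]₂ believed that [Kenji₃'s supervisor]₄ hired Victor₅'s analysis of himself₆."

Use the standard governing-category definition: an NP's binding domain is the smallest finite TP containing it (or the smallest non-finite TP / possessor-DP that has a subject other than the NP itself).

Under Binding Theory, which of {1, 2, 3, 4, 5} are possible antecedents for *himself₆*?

{5}

*himself* is an anaphor, so Principle A applies: it must be bound in its binding domain.
Binding domain of *himself₆*: the possessed DP, whose subject is Victor₅.
*Ivan₁* does not c-command the anaphor → cannot bind it.
*[Ivan₁'s editor]₂* c-commands the anaphor but is outside its binding domain → cannot satisfy Principle A.
*Kenji₃* does not c-command the anaphor → cannot bind it.
*[Kenji₃'s supervisor]₄* c-commands the anaphor but is outside its binding domain → cannot satisfy Principle A.
*Victor₅* c-commands the anaphor within its binding domain → licit binder.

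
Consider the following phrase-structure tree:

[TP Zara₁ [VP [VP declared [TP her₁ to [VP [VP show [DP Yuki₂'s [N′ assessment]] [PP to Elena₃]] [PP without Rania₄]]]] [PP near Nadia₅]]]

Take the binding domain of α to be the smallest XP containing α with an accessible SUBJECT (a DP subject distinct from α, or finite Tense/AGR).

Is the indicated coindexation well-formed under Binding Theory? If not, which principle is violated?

The two coindexed NPs are *Zara₁* and *her₁*.
*her₁* is a pronoun. Its binding domain is the matrix TP, whose subject is Zara₁.
*Zara₁* c-commands it within that domain and carries the same index.
The pronoun is locally bound → Principle B violation.

Principle B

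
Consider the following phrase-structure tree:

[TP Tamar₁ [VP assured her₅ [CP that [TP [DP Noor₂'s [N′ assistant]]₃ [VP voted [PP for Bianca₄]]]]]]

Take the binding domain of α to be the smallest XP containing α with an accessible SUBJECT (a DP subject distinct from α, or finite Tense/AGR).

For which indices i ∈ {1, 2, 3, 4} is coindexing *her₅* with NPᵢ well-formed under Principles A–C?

*her* is a pronoun, so Principle B applies: it must be free in its binding domain.
Binding domain of *her₅*: the matrix TP, whose subject is Tamar₁.
*Tamar₁* c-commands the pronoun within its binding domain → coindexation would violate Principle B.
*Noor₂*: the pronoun c-commands this R-expression → coindexation would violate Principle C on *Noor₂*.
*[Noor₂'s assistant]₃*: the pronoun c-commands this R-expression → coindexation would violate Principle C on *[Noor₂'s assistant]₃*.
*Bianca₄*: the pronoun c-commands this R-expression → coindexation would violate Principle C on *Bianca₄*.

none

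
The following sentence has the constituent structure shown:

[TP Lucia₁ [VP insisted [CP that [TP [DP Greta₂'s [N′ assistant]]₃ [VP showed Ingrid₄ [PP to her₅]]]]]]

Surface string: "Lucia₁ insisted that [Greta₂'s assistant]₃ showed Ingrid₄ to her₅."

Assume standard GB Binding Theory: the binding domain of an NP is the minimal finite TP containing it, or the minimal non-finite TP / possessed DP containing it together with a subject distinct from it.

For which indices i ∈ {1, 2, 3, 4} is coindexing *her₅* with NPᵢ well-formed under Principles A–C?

*her* is a pronoun, so Principle B applies: it must be free in its binding domain.
Binding domain of *her₅*: the embedded TP, whose subject is [Greta₂'s assistant]₃.
*Lucia₁* c-commands the pronoun but from outside its binding domain, and is not c-commanded by it → coindexation permitted.
*Greta₂* and the pronoun do not c-command one another → neither Principle B nor Principle C is at stake; coindexation permitted.
*[Greta₂'s assistant]₃* c-commands the pronoun within its binding domain → coindexation would violate Principle B.
*Ingrid₄* c-commands the pronoun within its binding domain → coindexation would violate Principle B.

{1, 2}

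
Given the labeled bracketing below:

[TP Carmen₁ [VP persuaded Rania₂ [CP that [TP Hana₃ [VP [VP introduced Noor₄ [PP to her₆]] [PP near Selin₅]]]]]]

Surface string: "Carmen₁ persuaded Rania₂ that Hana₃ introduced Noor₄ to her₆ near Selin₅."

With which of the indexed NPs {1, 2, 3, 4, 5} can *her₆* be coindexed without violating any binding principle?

*her* is a pronoun, so Principle B applies: it must be free in its binding domain.
Binding domain of *her₆*: the embedded TP, whose subject is Hana₃.
*Carmen₁* c-commands the pronoun but from outside its binding domain, and is not c-commanded by it → coindexation permitted.
*Rania₂* c-commands the pronoun but from outside its binding domain, and is not c-commanded by it → coindexation permitted.
*Hana₃* c-commands the pronoun within its binding domain → coindexation would violate Principle B.
*Noor₄* c-commands the pronoun within its binding domain → coindexation would violate Principle B.
*Selin₅* and the pronoun do not c-command one another → neither Principle B nor Principle C is at stake; coindexation permitted.

{1, 2, 5}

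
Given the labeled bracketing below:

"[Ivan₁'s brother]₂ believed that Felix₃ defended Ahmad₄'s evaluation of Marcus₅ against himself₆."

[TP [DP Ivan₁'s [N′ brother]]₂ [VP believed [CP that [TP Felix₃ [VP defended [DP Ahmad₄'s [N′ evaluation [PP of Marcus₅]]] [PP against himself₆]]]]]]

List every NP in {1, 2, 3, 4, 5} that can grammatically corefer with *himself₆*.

{3}

*himself* is an anaphor, so Principle A applies: it must be bound in its binding domain.
Binding domain of *himself₆*: the embedded TP, whose subject is Felix₃.
*Ivan₁* does not c-command the anaphor → cannot bind it.
*[Ivan₁'s brother]₂* c-commands the anaphor but is outside its binding domain → cannot satisfy Principle A.
*Felix₃* c-commands the anaphor within its binding domain → licit binder.
*Ahmad₄* does not c-command the anaphor → cannot bind it.
*Marcus₅* does not c-command the anaphor → cannot bind it.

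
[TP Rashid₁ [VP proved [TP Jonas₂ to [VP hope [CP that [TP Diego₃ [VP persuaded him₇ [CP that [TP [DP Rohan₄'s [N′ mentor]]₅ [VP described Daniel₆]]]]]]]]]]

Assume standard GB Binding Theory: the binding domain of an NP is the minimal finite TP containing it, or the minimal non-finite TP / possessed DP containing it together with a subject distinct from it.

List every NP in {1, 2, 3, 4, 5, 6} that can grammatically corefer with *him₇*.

{1, 2}

*him* is a pronoun, so Principle B applies: it must be free in its binding domain.
Binding domain of *him₇*: the embedded TP, whose subject is Diego₃.
*Rashid₁* c-commands the pronoun but from outside its binding domain, and is not c-commanded by it → coindexation permitted.
*Jonas₂* c-commands the pronoun but from outside its binding domain, and is not c-commanded by it → coindexation permitted.
*Diego₃* c-commands the pronoun within its binding domain → coindexation would violate Principle B.
*Rohan₄*: the pronoun c-commands this R-expression → coindexation would violate Principle C on *Rohan₄*.
*[Rohan₄'s mentor]₅*: the pronoun c-commands this R-expression → coindexation would violate Principle C on *[Rohan₄'s mentor]₅*.
*Daniel₆*: the pronoun c-commands this R-expression → coindexation would violate Principle C on *Daniel₆*.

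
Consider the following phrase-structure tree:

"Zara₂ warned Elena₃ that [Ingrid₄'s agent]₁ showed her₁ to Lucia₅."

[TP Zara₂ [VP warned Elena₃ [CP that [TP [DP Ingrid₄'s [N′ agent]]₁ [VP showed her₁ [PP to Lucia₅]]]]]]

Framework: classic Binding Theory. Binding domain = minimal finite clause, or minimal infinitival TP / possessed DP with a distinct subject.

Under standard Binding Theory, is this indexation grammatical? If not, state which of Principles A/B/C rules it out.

Principle B

The two coindexed NPs are *[Ingrid₄'s agent]₁* and *her₁*.
*her₁* is a pronoun. Its binding domain is the embedded TP, whose subject is [Ingrid₄'s agent]₁.
*[Ingrid₄'s agent]₁* c-commands it within that domain and carries the same index.
The pronoun is locally bound → Principle B violation.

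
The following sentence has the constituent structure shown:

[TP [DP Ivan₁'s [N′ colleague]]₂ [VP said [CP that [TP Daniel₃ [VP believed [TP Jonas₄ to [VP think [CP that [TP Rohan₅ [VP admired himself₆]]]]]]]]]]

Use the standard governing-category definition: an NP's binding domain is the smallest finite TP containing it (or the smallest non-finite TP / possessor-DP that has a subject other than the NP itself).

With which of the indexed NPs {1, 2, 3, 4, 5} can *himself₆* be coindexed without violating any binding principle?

*himself* is an anaphor, so Principle A applies: it must be bound in its binding domain.
Binding domain of *himself₆*: the embedded TP, whose subject is Rohan₅.
*Ivan₁* does not c-command the anaphor → cannot bind it.
*[Ivan₁'s colleague]₂* c-commands the anaphor but is outside its binding domain → cannot satisfy Principle A.
*Daniel₃* c-commands the anaphor but is outside its binding domain → cannot satisfy Principle A.
*Jonas₄* c-commands the anaphor but is outside its binding domain → cannot satisfy Principle A.
*Rohan₅* c-commands the anaphor within its binding domain → licit binder.

{5}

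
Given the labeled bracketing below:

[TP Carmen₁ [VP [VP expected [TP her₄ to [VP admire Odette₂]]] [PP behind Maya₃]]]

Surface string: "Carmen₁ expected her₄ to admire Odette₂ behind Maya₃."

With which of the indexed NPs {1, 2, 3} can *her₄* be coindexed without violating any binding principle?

{3}

*her* is a pronoun, so Principle B applies: it must be free in its binding domain.
Binding domain of *her₄*: the matrix TP, whose subject is Carmen₁.
*Carmen₁* c-commands the pronoun within its binding domain → coindexation would violate Principle B.
*Odette₂*: the pronoun c-commands this R-expression → coindexation would violate Principle C on *Odette₂*.
*Maya₃* and the pronoun do not c-command one another → neither Principle B nor Principle C is at stake; coindexation permitted.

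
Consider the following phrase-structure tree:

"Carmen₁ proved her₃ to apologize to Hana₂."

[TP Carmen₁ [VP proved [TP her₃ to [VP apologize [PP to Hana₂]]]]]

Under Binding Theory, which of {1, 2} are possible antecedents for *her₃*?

*her* is a pronoun, so Principle B applies: it must be free in its binding domain.
Binding domain of *her₃*: the matrix TP, whose subject is Carmen₁.
*Carmen₁* c-commands the pronoun within its binding domain → coindexation would violate Principle B.
*Hana₂*: the pronoun c-commands this R-expression → coindexation would violate Principle C on *Hana₂*.

none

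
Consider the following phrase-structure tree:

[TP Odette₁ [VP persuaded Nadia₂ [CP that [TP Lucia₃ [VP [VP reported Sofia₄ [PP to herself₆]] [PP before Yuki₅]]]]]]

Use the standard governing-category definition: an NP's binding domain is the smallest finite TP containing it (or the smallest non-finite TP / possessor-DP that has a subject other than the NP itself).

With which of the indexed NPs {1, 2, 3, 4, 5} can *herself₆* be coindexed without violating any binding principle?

*herself* is an anaphor, so Principle A applies: it must be bound in its binding domain.
Binding domain of *herself₆*: the embedded TP, whose subject is Lucia₃.
*Odette₁* c-commands the anaphor but is outside its binding domain → cannot satisfy Principle A.
*Nadia₂* c-commands the anaphor but is outside its binding domain → cannot satisfy Principle A.
*Lucia₃* c-commands the anaphor within its binding domain → licit binder.
*Sofia₄* c-commands the anaphor within its binding domain → licit binder.
*Yuki₅* does not c-command the anaphor → cannot bind it.

{3, 4}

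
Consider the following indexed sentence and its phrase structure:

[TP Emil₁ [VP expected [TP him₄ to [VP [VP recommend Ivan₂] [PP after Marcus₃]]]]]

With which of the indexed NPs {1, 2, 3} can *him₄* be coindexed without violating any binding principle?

none

*him* is a pronoun, so Principle B applies: it must be free in its binding domain.
Binding domain of *him₄*: the matrix TP, whose subject is Emil₁.
*Emil₁* c-commands the pronoun within its binding domain → coindexation would violate Principle B.
*Ivan₂*: the pronoun c-commands this R-expression → coindexation would violate Principle C on *Ivan₂*.
*Marcus₃*: the pronoun c-commands this R-expression → coindexation would violate Principle C on *Marcus₃*.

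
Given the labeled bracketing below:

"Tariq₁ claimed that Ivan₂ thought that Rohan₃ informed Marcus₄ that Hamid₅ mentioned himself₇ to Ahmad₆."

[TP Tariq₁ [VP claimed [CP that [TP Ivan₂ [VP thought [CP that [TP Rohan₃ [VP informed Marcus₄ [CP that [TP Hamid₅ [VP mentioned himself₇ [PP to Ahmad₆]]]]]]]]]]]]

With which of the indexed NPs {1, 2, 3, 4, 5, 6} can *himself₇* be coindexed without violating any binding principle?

*himself* is an anaphor, so Principle A applies: it must be bound in its binding domain.
Binding domain of *himself₇*: the embedded TP, whose subject is Hamid₅.
*Tariq₁* c-commands the anaphor but is outside its binding domain → cannot satisfy Principle A.
*Ivan₂* c-commands the anaphor but is outside its binding domain → cannot satisfy Principle A.
*Rohan₃* c-commands the anaphor but is outside its binding domain → cannot satisfy Principle A.
*Marcus₄* c-commands the anaphor but is outside its binding domain → cannot satisfy Principle A.
*Hamid₅* c-commands the anaphor within its binding domain → licit binder.
*Ahmad₆* does not c-command the anaphor → cannot bind it.

{5}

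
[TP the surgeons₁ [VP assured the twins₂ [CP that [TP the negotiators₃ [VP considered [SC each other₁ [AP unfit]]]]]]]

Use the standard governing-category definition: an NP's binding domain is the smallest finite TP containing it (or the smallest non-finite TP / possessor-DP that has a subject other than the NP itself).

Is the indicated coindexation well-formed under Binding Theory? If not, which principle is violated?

Principle A

The two coindexed NPs are *the surgeons₁* and *each other₁*.
*each other₁* is an anaphor. Principle A requires it to be bound within its binding domain — the embedded TP, whose subject is the negotiators₃.
Within that domain it is c-commanded by *the negotiators₃*, which does not share its index.
*the surgeons₁* does c-command the anaphor, but from outside its binding domain.
The anaphor is unbound in its domain → Principle A violation.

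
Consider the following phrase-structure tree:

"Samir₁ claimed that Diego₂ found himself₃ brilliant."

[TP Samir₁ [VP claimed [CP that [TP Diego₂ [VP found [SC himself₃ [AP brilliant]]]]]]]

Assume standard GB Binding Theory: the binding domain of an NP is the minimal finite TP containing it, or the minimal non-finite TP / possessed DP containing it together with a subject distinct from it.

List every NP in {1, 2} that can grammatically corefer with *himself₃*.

{2}

*himself* is an anaphor, so Principle A applies: it must be bound in its binding domain.
Binding domain of *himself₃*: the embedded TP, whose subject is Diego₂.
*Samir₁* c-commands the anaphor but is outside its binding domain → cannot satisfy Principle A.
*Diego₂* c-commands the anaphor within its binding domain → licit binder.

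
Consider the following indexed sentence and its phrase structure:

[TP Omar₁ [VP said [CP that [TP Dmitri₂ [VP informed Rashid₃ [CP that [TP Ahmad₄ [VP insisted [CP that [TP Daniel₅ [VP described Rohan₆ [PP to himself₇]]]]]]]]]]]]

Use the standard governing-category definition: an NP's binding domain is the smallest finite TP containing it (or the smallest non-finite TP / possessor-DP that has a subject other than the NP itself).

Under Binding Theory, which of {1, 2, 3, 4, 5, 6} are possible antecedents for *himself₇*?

{5, 6}

*himself* is an anaphor, so Principle A applies: it must be bound in its binding domain.
Binding domain of *himself₇*: the embedded TP, whose subject is Daniel₅.
*Omar₁* c-commands the anaphor but is outside its binding domain → cannot satisfy Principle A.
*Dmitri₂* c-commands the anaphor but is outside its binding domain → cannot satisfy Principle A.
*Rashid₃* c-commands the anaphor but is outside its binding domain → cannot satisfy Principle A.
*Ahmad₄* c-commands the anaphor but is outside its binding domain → cannot satisfy Principle A.
*Daniel₅* c-commands the anaphor within its binding domain → licit binder.
*Rohan₆* c-commands the anaphor within its binding domain → licit binder.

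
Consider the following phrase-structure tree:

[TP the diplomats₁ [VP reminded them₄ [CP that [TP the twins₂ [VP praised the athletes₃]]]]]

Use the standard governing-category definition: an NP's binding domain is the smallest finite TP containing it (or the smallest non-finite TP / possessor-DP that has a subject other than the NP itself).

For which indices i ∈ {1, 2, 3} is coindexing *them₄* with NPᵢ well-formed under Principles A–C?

none

*them* is a pronoun, so Principle B applies: it must be free in its binding domain.
Binding domain of *them₄*: the matrix TP, whose subject is the diplomats₁.
*the diplomats₁* c-commands the pronoun within its binding domain → coindexation would violate Principle B.
*the twins₂*: the pronoun c-commands this R-expression → coindexation would violate Principle C on *the twins₂*.
*the athletes₃*: the pronoun c-commands this R-expression → coindexation would violate Principle C on *the athletes₃*.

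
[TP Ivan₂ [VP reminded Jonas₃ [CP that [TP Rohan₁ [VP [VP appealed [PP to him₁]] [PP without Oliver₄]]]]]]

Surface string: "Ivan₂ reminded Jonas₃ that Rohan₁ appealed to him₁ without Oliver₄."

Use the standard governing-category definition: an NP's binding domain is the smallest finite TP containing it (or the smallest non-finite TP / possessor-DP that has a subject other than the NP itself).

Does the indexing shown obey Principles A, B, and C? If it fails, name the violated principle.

Principle B

The two coindexed NPs are *Rohan₁* and *him₁*.
*him₁* is a pronoun. Its binding domain is the embedded TP, whose subject is Rohan₁.
*Rohan₁* c-commands it within that domain and carries the same index.
The pronoun is locally bound → Principle B violation.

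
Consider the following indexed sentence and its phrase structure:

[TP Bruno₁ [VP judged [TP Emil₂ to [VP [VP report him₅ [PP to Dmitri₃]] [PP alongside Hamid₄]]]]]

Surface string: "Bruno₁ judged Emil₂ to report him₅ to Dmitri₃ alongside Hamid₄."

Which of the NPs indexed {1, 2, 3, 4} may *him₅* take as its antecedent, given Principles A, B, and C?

*him* is a pronoun, so Principle B applies: it must be free in its binding domain.
Binding domain of *him₅*: the embedded TP, whose subject is Emil₂.
*Bruno₁* c-commands the pronoun but from outside its binding domain, and is not c-commanded by it → coindexation permitted.
*Emil₂* c-commands the pronoun within its binding domain → coindexation would violate Principle B.
*Dmitri₃*: the pronoun c-commands this R-expression → coindexation would violate Principle C on *Dmitri₃*.
*Hamid₄* and the pronoun do not c-command one another → neither Principle B nor Principle C is at stake; coindexation permitted.

{1, 4}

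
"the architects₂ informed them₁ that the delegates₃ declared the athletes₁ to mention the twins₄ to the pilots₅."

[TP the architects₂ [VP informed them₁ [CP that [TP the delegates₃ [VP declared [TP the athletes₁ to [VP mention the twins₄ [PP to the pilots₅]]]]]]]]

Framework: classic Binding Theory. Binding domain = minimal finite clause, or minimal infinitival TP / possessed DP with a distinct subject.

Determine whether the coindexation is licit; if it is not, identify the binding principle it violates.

The two coindexed NPs are *them₁* and *the athletes₁*.
*the athletes₁* is an R-expression. Principle C requires it to be free everywhere.
*them₁* c-commands it and carries the same index.
The R-expression is bound → Principle C violation.

Principle C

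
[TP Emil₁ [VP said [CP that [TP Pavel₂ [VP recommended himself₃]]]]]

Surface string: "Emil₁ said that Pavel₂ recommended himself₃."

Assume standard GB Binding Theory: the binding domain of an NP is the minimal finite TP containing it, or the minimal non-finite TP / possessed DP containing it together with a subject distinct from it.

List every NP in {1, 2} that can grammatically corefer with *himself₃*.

*himself* is an anaphor, so Principle A applies: it must be bound in its binding domain.
Binding domain of *himself₃*: the embedded TP, whose subject is Pavel₂.
*Emil₁* c-commands the anaphor but is outside its binding domain → cannot satisfy Principle A.
*Pavel₂* c-commands the anaphor within its binding domain → licit binder.

{2}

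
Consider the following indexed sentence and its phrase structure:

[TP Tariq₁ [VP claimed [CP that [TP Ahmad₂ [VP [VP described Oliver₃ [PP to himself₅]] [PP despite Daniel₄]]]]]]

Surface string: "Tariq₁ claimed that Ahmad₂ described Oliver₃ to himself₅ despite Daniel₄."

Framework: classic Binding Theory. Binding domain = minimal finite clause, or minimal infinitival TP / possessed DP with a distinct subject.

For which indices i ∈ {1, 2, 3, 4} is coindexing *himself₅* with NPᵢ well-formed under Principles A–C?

{2, 3}

*himself* is an anaphor, so Principle A applies: it must be bound in its binding domain.
Binding domain of *himself₅*: the embedded TP, whose subject is Ahmad₂.
*Tariq₁* c-commands the anaphor but is outside its binding domain → cannot satisfy Principle A.
*Ahmad₂* c-commands the anaphor within its binding domain → licit binder.
*Oliver₃* c-commands the anaphor within its binding domain → licit binder.
*Daniel₄* does not c-command the anaphor → cannot bind it.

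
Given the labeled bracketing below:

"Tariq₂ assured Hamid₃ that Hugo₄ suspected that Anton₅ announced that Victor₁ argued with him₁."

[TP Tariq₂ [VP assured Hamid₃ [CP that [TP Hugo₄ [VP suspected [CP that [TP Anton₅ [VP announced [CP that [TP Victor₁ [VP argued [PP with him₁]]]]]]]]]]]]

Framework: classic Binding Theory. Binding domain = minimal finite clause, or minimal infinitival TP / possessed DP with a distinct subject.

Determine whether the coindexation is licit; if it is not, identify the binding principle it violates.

Principle B

The two coindexed NPs are *Victor₁* and *him₁*.
*him₁* is a pronoun. Its binding domain is the embedded TP, whose subject is Victor₁.
*Victor₁* c-commands it within that domain and carries the same index.
The pronoun is locally bound → Principle B violation.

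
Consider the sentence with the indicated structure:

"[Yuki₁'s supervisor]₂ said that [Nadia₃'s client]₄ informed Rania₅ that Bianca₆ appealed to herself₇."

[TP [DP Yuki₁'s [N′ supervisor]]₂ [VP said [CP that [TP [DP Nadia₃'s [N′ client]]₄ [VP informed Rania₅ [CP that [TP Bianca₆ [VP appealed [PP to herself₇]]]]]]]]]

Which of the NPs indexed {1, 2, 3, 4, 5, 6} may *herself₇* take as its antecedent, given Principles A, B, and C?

*herself* is an anaphor, so Principle A applies: it must be bound in its binding domain.
Binding domain of *herself₇*: the embedded TP, whose subject is Bianca₆.
*Yuki₁* does not c-command the anaphor → cannot bind it.
*[Yuki₁'s supervisor]₂* c-commands the anaphor but is outside its binding domain → cannot satisfy Principle A.
*Nadia₃* does not c-command the anaphor → cannot bind it.
*[Nadia₃'s client]₄* c-commands the anaphor but is outside its binding domain → cannot satisfy Principle A.
*Rania₅* c-commands the anaphor but is outside its binding domain → cannot satisfy Principle A.
*Bianca₆* c-commands the anaphor within its binding domain → licit binder.

{6}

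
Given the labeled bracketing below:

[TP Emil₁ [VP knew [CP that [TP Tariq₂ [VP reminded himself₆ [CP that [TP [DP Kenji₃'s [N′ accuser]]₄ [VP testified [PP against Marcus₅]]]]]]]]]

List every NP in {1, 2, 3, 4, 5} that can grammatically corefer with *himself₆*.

{2}

*himself* is an anaphor, so Principle A applies: it must be bound in its binding domain.
Binding domain of *himself₆*: the embedded TP, whose subject is Tariq₂.
*Emil₁* c-commands the anaphor but is outside its binding domain → cannot satisfy Principle A.
*Tariq₂* c-commands the anaphor within its binding domain → licit binder.
*Kenji₃* does not c-command the anaphor → cannot bind it.
*[Kenji₃'s accuser]₄* does not c-command the anaphor → cannot bind it.
*Marcus₅* does not c-command the anaphor → cannot bind it.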